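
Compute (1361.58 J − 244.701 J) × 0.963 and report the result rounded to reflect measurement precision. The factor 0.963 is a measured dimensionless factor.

1.08 × 10^3 J

1361.58 J − 244.701 J = 1116.879 J; the difference is limited to 2 decimal places (6 s.f.).
Carrying full precision, 1116.879 × 0.963 = 1075.554477 J; 0.963 has 3 s.f., so the result keeps min(6, 3) = 3 s.f.
Rounded to 3 significant figures: 1.08 × 10^3 J.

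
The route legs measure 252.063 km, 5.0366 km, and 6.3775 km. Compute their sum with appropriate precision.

263.477 km

252.063 km + 5.0366 km + 6.3775 km = 263.4771 km.
Addition/subtraction keeps the fewest decimal places: 252.063 → 3 decimal places, 5.0366 → 4 decimal places, 6.3775 → 4 decimal places; limit is 3.
Rounded to 3 decimal places: 263.477 km.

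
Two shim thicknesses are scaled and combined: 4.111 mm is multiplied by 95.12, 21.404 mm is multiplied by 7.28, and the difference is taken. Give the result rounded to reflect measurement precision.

4.111 × 95.12 = 391.03832 → 3.910 × 10^2 mm (4 s.f., last digit at the 10^-1 place).
21.404 × 7.28 = 155.82112 → 156 mm (3 s.f., last digit at the 10^0 place).
Difference: 235.2172 mm; keep the coarser place, 10^0.
Result: 235 mm.

235 mm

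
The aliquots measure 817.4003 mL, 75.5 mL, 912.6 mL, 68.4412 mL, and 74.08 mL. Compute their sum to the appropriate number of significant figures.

1948.0 mL

817.4003 mL + 75.5 mL + 912.6 mL + 68.4412 mL + 74.08 mL = 1948.0215 mL.
Addition/subtraction keeps the fewest decimal places: 817.4003 → 4 decimal places, 75.5 → 1 decimal place, 912.6 → 1 decimal place, 68.4412 → 4 decimal places, 74.08 → 2 decimal places; limit is 1.
Rounded to 1 decimal place: 1948.0 mL.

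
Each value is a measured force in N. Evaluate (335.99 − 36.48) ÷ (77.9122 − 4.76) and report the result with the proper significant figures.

4.094

335.99 − 36.48 = 299.51, limited to 2 d.p. → 5 s.f.; 77.9122 − 4.76 = 73.1522, limited to 2 d.p. → 4 s.f.
Carrying full precision, 299.51 ÷ 73.1522 = 4.09434029325…; keep min(5, 4) = 4 s.f.
Rounded to 4 significant figures: 4.094.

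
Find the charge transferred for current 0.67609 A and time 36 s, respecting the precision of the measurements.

24 C

charge transferred = 0.67609 A × 36 s = 24.33924 C.
0.67609 has 5 significant figures; 36 has 2.
Division/multiplication keeps the fewest: 2 significant figures.
Rounded: 24 C.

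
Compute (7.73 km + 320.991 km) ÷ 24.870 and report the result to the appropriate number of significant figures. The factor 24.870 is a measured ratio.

7.73 km + 320.991 km = 328.721 km; the sum is limited to 2 decimal places (5 s.f.).
Carrying full precision, 328.721 ÷ 24.870 = 13.2175713711… km; 24.870 has 5 s.f., so the result keeps min(5, 5) = 5 s.f.
Rounded to 5 significant figures: 13.218 km.

13.218 km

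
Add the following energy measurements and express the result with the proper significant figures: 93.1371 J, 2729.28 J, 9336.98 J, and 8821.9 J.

2.09813 × 10⁴ J

93.1371 J + 2729.28 J + 9336.98 J + 8821.9 J = 20981.2971 J.
Addition/subtraction keeps the fewest decimal places: 93.1371 → 4 decimal places, 2729.28 → 2 decimal places, 9336.98 → 2 decimal places, 8821.9 → 1 decimal place; limit is 1.
Rounded to 1 decimal place: 2.09813 × 10⁴ J.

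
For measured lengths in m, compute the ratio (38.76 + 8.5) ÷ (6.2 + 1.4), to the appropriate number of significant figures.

38.76 + 8.5 = 47.26, limited to 1 d.p. → 3 s.f.; 6.2 + 1.4 = 7.6, limited to 1 d.p. → 2 s.f.
Carrying full precision, 47.26 ÷ 7.6 = 6.21842105263…; keep min(3, 2) = 2 s.f.
Rounded to 2 significant figures: 6.2.

6.2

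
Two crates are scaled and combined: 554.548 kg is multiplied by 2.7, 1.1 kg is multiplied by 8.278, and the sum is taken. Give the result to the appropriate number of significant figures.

554.548 × 2.7 = 1497.2796 → 1.5 × 10^3 kg (2 s.f., last digit at the 10^2 place).
1.1 × 8.278 = 9.1058 → 9.1 kg (2 s.f., last digit at the 10^-1 place).
Sum: 1506.3854 kg; keep the coarser place, 10^2.
Result: 1.5 × 10^3 kg.

1.5 × 10^3 kg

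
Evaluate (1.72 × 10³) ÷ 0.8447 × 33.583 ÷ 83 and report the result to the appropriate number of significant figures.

(1.72 × 10³) ÷ 0.8447 × 33.583 ÷ 83 = 823.886430058…
Multiplication/division keeps the fewest significant figures: 1.72 × 10³ → 3 s.f., 0.8447 → 4 s.f., 33.583 → 5 s.f., 83 → 2 s.f.; limit is 2.
Rounded to 2 significant figures: 8.2 × 10².

8.2 × 10²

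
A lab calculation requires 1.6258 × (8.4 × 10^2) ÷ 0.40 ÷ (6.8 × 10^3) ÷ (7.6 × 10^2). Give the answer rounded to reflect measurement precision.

6.6 × 10^-4

1.6258 × (8.4 × 10^2) ÷ 0.40 ÷ (6.8 × 10^3) ÷ (7.6 × 10^2) = 0.000660638544892…
Multiplication/division keeps the fewest significant figures: 1.6258 → 5 s.f., 8.4 × 10^2 → 2 s.f., 0.40 → 2 s.f., 6.8 × 10^3 → 2 s.f., 7.6 × 10^2 → 2 s.f.; limit is 2.
Rounded to 2 significant figures: 6.6 × 10^-4.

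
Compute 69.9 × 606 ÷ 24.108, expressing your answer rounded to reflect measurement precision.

1.76 × 10³

69.9 × 606 ÷ 24.108 = 1757.06819313…
Multiplication/division keeps the fewest significant figures: 69.9 → 3 s.f., 606 → 3 s.f., 24.108 → 5 s.f.; limit is 3.
Rounded to 3 significant figures: 1.76 × 10³.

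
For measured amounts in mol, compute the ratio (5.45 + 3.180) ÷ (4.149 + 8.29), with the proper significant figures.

5.45 + 3.180 = 8.630, limited to 2 d.p. → 3 s.f.; 4.149 + 8.29 = 12.439, limited to 2 d.p. → 4 s.f.
Carrying full precision, 8.630 ÷ 12.439 = 0.69378567409…; keep min(3, 4) = 3 s.f.
Rounded to 3 significant figures: 0.694.

0.694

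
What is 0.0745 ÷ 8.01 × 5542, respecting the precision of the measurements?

51.5

0.0745 ÷ 8.01 × 5542 = 51.545443196…
Multiplication/division keeps the fewest significant figures: 0.0745 → 3 s.f., 8.01 → 3 s.f., 5542 → 4 s.f.; limit is 3.
Rounded to 3 significant figures: 51.5.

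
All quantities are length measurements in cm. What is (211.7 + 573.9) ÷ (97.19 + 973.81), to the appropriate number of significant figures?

211.7 + 573.9 = 785.6, limited to 1 d.p. → 4 s.f.; 97.19 + 973.81 = 1071.00, limited to 2 d.p. → 6 s.f.
Carrying full precision, 785.6 ÷ 1071.00 = 0.733520074697…; keep min(4, 6) = 4 s.f.
Rounded to 4 significant figures: 0.7335.

0.7335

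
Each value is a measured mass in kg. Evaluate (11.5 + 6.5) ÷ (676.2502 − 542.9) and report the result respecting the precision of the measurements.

0.135

11.5 + 6.5 = 18.0, limited to 1 d.p. → 3 s.f.; 676.2502 − 542.9 = 133.3502, limited to 1 d.p. → 4 s.f.
Carrying full precision, 18.0 ÷ 133.3502 = 0.13498292466…; keep min(3, 4) = 3 s.f.
Rounded to 3 significant figures: 0.135.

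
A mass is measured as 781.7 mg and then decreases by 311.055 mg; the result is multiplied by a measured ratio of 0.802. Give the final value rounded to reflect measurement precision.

781.7 mg − 311.055 mg = 470.645 mg; the difference is limited to 1 decimal place (4 s.f.).
Carrying full precision, 470.645 × 0.802 = 377.45729 mg; 0.802 has 3 s.f., so the result keeps min(4, 3) = 3 s.f.
Rounded to 3 significant figures: 3.77 × 10² mg.

3.77 × 10² mg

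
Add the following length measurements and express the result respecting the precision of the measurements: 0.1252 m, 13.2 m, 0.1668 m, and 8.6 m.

0.1252 m + 13.2 m + 0.1668 m + 8.6 m = 22.0920 m.
Addition/subtraction keeps the fewest decimal places: 0.1252 → 4 decimal places, 13.2 → 1 decimal place, 0.1668 → 4 decimal places, 8.6 → 1 decimal place; limit is 1.
Rounded to 1 decimal place: 22.1 m.

22.1 m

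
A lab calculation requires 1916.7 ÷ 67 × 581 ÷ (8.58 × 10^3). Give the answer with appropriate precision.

1.9

1916.7 ÷ 67 × 581 ÷ (8.58 × 10^3) = 1.9371720071…
Multiplication/division keeps the fewest significant figures: 1916.7 → 5 s.f., 67 → 2 s.f., 581 → 3 s.f., 8.58 × 10^3 → 3 s.f.; limit is 2.
Rounded to 2 significant figures: 1.9.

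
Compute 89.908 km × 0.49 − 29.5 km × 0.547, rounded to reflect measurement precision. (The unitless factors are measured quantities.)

89.908 × 0.49 = 44.05492 → 44 km (2 s.f., last digit at the 10^0 place).
29.5 × 0.547 = 16.1365 → 16.1 km (3 s.f., last digit at the 10^-1 place).
Difference: 27.91842 km; keep the coarser place, 10^0.
Result: 28 km.

28 km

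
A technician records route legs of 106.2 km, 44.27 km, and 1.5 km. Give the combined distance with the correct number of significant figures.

106.2 km + 44.27 km + 1.5 km = 151.97 km.
Addition/subtraction keeps the fewest decimal places: 106.2 → 1 decimal place, 44.27 → 2 decimal places, 1.5 → 1 decimal place; limit is 1.
Rounded to 1 decimal place: 152.0 km.

152.0 km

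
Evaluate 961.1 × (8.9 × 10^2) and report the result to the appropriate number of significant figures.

961.1 × (8.9 × 10^2) = 855379
Multiplication/division keeps the fewest significant figures: 961.1 → 4 s.f., 8.9 × 10^2 → 2 s.f.; limit is 2.
Rounded to 2 significant figures: 8.6 × 10^5.

8.6 × 10^5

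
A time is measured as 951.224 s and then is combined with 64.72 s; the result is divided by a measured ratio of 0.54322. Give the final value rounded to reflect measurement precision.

951.224 s + 64.72 s = 1015.944 s; the sum is limited to 2 decimal places (6 s.f.).
Carrying full precision, 1015.944 ÷ 0.54322 = 1870.22569125… s; 0.54322 has 5 s.f., so the result keeps min(6, 5) = 5 s.f.
Rounded to 5 significant figures: 1870.2 s.

1870.2 s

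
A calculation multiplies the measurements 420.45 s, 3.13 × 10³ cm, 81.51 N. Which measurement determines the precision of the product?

3.13 × 10³ cm

420.45 s → 5 s.f.; 3.13 × 10³ cm → 3 s.f.; 81.51 N → 4 s.f.
The fewest is 3 significant figures, from 3.13 × 10³ cm.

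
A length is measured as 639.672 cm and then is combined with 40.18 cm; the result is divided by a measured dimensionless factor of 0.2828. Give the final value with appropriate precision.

639.672 cm + 40.18 cm = 679.852 cm; the sum is limited to 2 decimal places (5 s.f.).
Carrying full precision, 679.852 ÷ 0.2828 = 2404.00282885… cm; 0.2828 has 4 s.f., so the result keeps min(5, 4) = 4 s.f.
Rounded to 4 significant figures: 2404 cm.

2404 cm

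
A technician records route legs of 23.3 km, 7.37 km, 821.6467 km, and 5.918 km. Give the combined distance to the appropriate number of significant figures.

8.582 × 10^2 km

23.3 km + 7.37 km + 821.6467 km + 5.918 km = 858.2347 km.
Addition/subtraction keeps the fewest decimal places: 23.3 → 1 decimal place, 7.37 → 2 decimal places, 821.6467 → 4 decimal places, 5.918 → 3 decimal places; limit is 1.
Rounded to 1 decimal place: 8.582 × 10^2 km.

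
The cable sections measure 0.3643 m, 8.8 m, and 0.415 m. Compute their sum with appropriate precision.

9.6 m

0.3643 m + 8.8 m + 0.415 m = 9.5793 m.
Addition/subtraction keeps the fewest decimal places: 0.3643 → 4 decimal places, 8.8 → 1 decimal place, 0.415 → 3 decimal places; limit is 1.
Rounded to 1 decimal place: 9.6 m.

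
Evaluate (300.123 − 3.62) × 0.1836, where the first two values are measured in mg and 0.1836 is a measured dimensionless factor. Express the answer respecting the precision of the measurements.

300.123 mg − 3.62 mg = 296.503 mg; the difference is limited to 2 decimal places (5 s.f.).
Carrying full precision, 296.503 × 0.1836 = 54.4379508 mg; 0.1836 has 4 s.f., so the result keeps min(5, 4) = 4 s.f.
Rounded to 4 significant figures: 54.44 mg.

54.44 mg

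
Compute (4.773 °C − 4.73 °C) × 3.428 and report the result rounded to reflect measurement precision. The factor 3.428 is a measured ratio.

4.773 °C − 4.73 °C = 0.043 °C; the difference is limited to 2 decimal places (1 s.f.).
Carrying full precision, 0.043 × 3.428 = 0.147404 °C; 3.428 has 4 s.f., so the result keeps min(1, 4) = 1 s.f.
Rounded to 1 significant figure: 0.1 °C.

0.1 °C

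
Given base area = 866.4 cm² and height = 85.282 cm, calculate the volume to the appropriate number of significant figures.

volume = 866.4 cm² × 85.282 cm = 73888.3248 cm³.
866.4 has 4 significant figures; 85.282 has 5.
Division/multiplication keeps the fewest: 4 significant figures.
Rounded: 7.389 × 10^4 cm³.

7.389 × 10^4 cm³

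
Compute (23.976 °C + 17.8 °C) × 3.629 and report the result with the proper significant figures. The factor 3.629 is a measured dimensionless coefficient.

152 °C

23.976 °C + 17.8 °C = 41.776 °C; the sum is limited to 1 decimal place (3 s.f.).
Carrying full precision, 41.776 × 3.629 = 151.605104 °C; 3.629 has 4 s.f., so the result keeps min(3, 4) = 3 s.f.
Rounded to 3 significant figures: 152 °C.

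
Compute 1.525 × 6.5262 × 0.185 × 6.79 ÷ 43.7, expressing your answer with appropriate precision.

0.286

1.525 × 6.5262 × 0.185 × 6.79 ÷ 43.7 = 0.286081838633…
Multiplication/division keeps the fewest significant figures: 1.525 → 4 s.f., 6.5262 → 5 s.f., 0.185 → 3 s.f., 6.79 → 3 s.f., 43.7 → 3 s.f.; limit is 3.
Rounded to 3 significant figures: 0.286.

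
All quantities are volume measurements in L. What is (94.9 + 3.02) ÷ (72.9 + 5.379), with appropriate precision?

94.9 + 3.02 = 97.92, limited to 1 d.p. → 3 s.f.; 72.9 + 5.379 = 78.279, limited to 1 d.p. → 3 s.f.
Carrying full precision, 97.92 ÷ 78.279 = 1.2509102058…; keep min(3, 3) = 3 s.f.
Rounded to 3 significant figures: 1.25.

1.25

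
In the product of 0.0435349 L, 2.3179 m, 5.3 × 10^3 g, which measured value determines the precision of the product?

0.0435349 L → 6 s.f.; 2.3179 m → 5 s.f.; 5.3 × 10^3 g → 2 s.f.
The fewest is 2 significant figures, from 5.3 × 10^3 g.

5.3 × 10^3 g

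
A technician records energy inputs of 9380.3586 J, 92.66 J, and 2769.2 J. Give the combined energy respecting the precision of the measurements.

12242.2 J

9380.3586 J + 92.66 J + 2769.2 J = 12242.2186 J.
Addition/subtraction keeps the fewest decimal places: 9380.3586 → 4 decimal places, 92.66 → 2 decimal places, 2769.2 → 1 decimal place; limit is 1.
Rounded to 1 decimal place: 12242.2 J.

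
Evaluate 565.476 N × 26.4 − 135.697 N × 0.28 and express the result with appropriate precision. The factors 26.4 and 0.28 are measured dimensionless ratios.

1.49 × 10^4 N

565.476 × 26.4 = 14928.5664 → 1.49 × 10^4 N (3 s.f., last digit at the 10^2 place).
135.697 × 0.28 = 37.99516 → 38 N (2 s.f., last digit at the 10^0 place).
Difference: 14890.57124 N; keep the coarser place, 10^2.
Result: 1.49 × 10^4 N.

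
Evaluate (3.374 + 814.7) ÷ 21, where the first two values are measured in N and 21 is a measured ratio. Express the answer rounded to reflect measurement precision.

3.374 N + 814.7 N = 818.074 N; the sum is limited to 1 decimal place (4 s.f.).
Carrying full precision, 818.074 ÷ 21 = 38.9559047619… N; 21 has 2 s.f., so the result keeps min(4, 2) = 2 s.f.
Rounded to 2 significant figures: 39 N.

39 N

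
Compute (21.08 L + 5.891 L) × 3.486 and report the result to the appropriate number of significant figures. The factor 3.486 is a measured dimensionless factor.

21.08 L + 5.891 L = 26.971 L; the sum is limited to 2 decimal places (4 s.f.).
Carrying full precision, 26.971 × 3.486 = 94.020906 L; 3.486 has 4 s.f., so the result keeps min(4, 4) = 4 s.f.
Rounded to 4 significant figures: 94.02 L.

94.02 L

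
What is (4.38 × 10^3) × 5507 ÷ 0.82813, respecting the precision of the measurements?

(4.38 × 10^3) × 5507 ÷ 0.82813 = 29126658.8579…
Multiplication/division keeps the fewest significant figures: 4.38 × 10^3 → 3 s.f., 5507 → 4 s.f., 0.82813 → 5 s.f.; limit is 3.
Rounded to 3 significant figures: 2.91 × 10^7.

2.91 × 10^7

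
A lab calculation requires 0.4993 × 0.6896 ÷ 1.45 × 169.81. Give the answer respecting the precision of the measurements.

40.3

0.4993 × 0.6896 ÷ 1.45 × 169.81 = 40.3231153909…
Multiplication/division keeps the fewest significant figures: 0.4993 → 4 s.f., 0.6896 → 4 s.f., 1.45 → 3 s.f., 169.81 → 5 s.f.; limit is 3.
Rounded to 3 significant figures: 40.3.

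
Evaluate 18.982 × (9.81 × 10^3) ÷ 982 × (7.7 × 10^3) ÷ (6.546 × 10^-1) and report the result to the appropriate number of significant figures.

18.982 × (9.81 × 10^3) ÷ 982 × (7.7 × 10^3) ÷ (6.546 × 10^-1) = 2230561.55622…
Multiplication/division keeps the fewest significant figures: 18.982 → 5 s.f., 9.81 × 10^3 → 3 s.f., 982 → 3 s.f., 7.7 × 10^3 → 2 s.f., 6.546 × 10^-1 → 4 s.f.; limit is 2.
Rounded to 2 significant figures: 2.2 × 10^6.

2.2 × 10^6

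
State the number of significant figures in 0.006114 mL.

4

0.006114: leading zeros are not significant.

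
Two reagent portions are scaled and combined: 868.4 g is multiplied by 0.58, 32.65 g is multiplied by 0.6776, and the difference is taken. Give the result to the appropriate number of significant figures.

868.4 × 0.58 = 503.672 → 5.0 × 10^2 g (2 s.f., last digit at the 10^1 place).
32.65 × 0.6776 = 22.12364 → 22.12 g (4 s.f., last digit at the 10^-2 place).
Difference: 481.54836 g; keep the coarser place, 10^1.
Result: 4.8 × 10^2 g.

4.8 × 10^2 g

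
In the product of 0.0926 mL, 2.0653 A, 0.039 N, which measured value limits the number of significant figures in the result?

0.0926 mL → 3 s.f.; 2.0653 A → 5 s.f.; 0.039 N → 2 s.f.
The fewest is 2 significant figures, from 0.039 N.

0.039 N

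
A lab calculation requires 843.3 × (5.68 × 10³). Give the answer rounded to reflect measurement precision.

843.3 × (5.68 × 10³) = 4789944
Multiplication/division keeps the fewest significant figures: 843.3 → 4 s.f., 5.68 × 10³ → 3 s.f.; limit is 3.
Rounded to 3 significant figures: 4.79 × 10⁶.

4.79 × 10⁶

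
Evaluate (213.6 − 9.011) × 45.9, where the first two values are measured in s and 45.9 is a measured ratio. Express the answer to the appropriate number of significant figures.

9.39 × 10³ s

213.6 s − 9.011 s = 204.589 s; the difference is limited to 1 decimal place (4 s.f.).
Carrying full precision, 204.589 × 45.9 = 9390.6351 s; 45.9 has 3 s.f., so the result keeps min(4, 3) = 3 s.f.
Rounded to 3 significant figures: 9.39 × 10³ s.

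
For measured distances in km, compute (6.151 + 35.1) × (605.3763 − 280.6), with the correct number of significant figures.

6.151 + 35.1 = 41.251, limited to 1 d.p. → 3 s.f.; 605.3763 − 280.6 = 324.7763, limited to 1 d.p. → 4 s.f.
Carrying full precision, 41.251 × 324.7763 = 13397.3471513; keep min(3, 4) = 3 s.f.
Rounded to 3 significant figures: 1.34 × 10^4 km².

1.34 × 10^4 km²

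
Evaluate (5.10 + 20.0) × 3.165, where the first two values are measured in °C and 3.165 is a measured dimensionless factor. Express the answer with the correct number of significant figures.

5.10 °C + 20.0 °C = 25.10 °C; the sum is limited to 1 decimal place (3 s.f.).
Carrying full precision, 25.10 × 3.165 = 79.4415 °C; 3.165 has 4 s.f., so the result keeps min(3, 4) = 3 s.f.
Rounded to 3 significant figures: 79.4 °C.

79.4 °C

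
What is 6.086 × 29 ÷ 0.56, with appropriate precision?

6.086 × 29 ÷ 0.56 = 315.167857143…
Multiplication/division keeps the fewest significant figures: 6.086 → 4 s.f., 29 → 2 s.f., 0.56 → 2 s.f.; limit is 2.
Rounded to 2 significant figures: 3.2 × 10².

3.2 × 10²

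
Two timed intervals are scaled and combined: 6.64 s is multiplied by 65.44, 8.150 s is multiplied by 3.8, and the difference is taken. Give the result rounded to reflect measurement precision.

404 s

6.64 × 65.44 = 434.5216 → 435 s (3 s.f., last digit at the 10^0 place).
8.150 × 3.8 = 30.97 → 31 s (2 s.f., last digit at the 10^0 place).
Difference: 403.5516 s; keep the coarser place, 10^0.
Result: 404 s.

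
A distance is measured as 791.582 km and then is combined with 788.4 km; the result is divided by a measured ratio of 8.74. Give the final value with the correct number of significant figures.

791.582 km + 788.4 km = 1579.982 km; the sum is limited to 1 decimal place (5 s.f.).
Carrying full precision, 1579.982 ÷ 8.74 = 180.77597254… km; 8.74 has 3 s.f., so the result keeps min(5, 3) = 3 s.f.
Rounded to 3 significant figures: 181 km.

181 km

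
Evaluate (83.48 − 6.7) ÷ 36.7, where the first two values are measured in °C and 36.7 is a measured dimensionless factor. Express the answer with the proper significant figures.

2.09 °C

83.48 °C − 6.7 °C = 76.78 °C; the difference is limited to 1 decimal place (3 s.f.).
Carrying full precision, 76.78 ÷ 36.7 = 2.09209809264… °C; 36.7 has 3 s.f., so the result keeps min(3, 3) = 3 s.f.
Rounded to 3 significant figures: 2.09 °C.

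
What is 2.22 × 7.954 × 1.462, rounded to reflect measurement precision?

2.22 × 7.954 × 1.462 = 25.81582056
Multiplication/division keeps the fewest significant figures: 2.22 → 3 s.f., 7.954 → 4 s.f., 1.462 → 4 s.f.; limit is 3.
Rounded to 3 significant figures: 25.8.

25.8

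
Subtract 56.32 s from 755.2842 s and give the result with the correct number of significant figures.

755.2842 s − 56.32 s = 698.9642 s.
Addition/subtraction keeps the fewest decimal places: 755.2842 → 4 decimal places, 56.32 → 2 decimal places; limit is 2.
Rounded to 2 decimal places: 698.96 s.

698.96 s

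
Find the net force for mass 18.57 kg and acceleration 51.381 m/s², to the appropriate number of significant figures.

954.1 N

net force = 18.57 kg × 51.381 m/s² = 954.14517 N.
18.57 has 4 significant figures; 51.381 has 5.
Division/multiplication keeps the fewest: 4 significant figures.
Rounded: 954.1 N.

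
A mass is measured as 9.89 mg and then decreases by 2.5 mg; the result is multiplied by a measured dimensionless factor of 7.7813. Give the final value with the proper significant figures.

9.89 mg − 2.5 mg = 7.39 mg; the difference is limited to 1 decimal place (2 s.f.).
Carrying full precision, 7.39 × 7.7813 = 57.503807 mg; 7.7813 has 5 s.f., so the result keeps min(2, 5) = 2 s.f.
Rounded to 2 significant figures: 58 mg.

58 mg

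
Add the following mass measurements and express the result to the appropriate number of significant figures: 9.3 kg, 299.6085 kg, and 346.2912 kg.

655.2 kg

9.3 kg + 299.6085 kg + 346.2912 kg = 655.1997 kg.
Addition/subtraction keeps the fewest decimal places: 9.3 → 1 decimal place, 299.6085 → 4 decimal places, 346.2912 → 4 decimal places; limit is 1.
Rounded to 1 decimal place: 655.2 kg.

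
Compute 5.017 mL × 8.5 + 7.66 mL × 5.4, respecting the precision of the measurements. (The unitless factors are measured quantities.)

84 mL

5.017 × 8.5 = 42.6445 → 43 mL (2 s.f., last digit at the 10^0 place).
7.66 × 5.4 = 41.364 → 41 mL (2 s.f., last digit at the 10^0 place).
Sum: 84.0085 mL; keep the coarser place, 10^0.
Result: 84 mL.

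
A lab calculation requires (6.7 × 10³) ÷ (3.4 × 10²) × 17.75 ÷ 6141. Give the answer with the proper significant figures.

0.057

(6.7 × 10³) ÷ (3.4 × 10²) × 17.75 ÷ 6141 = 0.0569580543502…
Multiplication/division keeps the fewest significant figures: 6.7 × 10³ → 2 s.f., 3.4 × 10² → 2 s.f., 17.75 → 4 s.f., 6141 → 4 s.f.; limit is 2.
Rounded to 2 significant figures: 0.057.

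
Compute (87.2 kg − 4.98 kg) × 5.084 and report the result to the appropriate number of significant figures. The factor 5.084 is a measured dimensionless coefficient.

87.2 kg − 4.98 kg = 82.22 kg; the difference is limited to 1 decimal place (3 s.f.).
Carrying full precision, 82.22 × 5.084 = 418.00648 kg; 5.084 has 4 s.f., so the result keeps min(3, 4) = 3 s.f.
Rounded to 3 significant figures: 418 kg.

418 kg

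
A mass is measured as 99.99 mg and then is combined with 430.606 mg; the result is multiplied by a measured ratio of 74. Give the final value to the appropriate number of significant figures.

99.99 mg + 430.606 mg = 530.596 mg; the sum is limited to 2 decimal places (5 s.f.).
Carrying full precision, 530.596 × 74 = 39264.104 mg; 74 has 2 s.f., so the result keeps min(5, 2) = 2 s.f.
Rounded to 2 significant figures: 3.9 × 10⁴ mg.

3.9 × 10⁴ mg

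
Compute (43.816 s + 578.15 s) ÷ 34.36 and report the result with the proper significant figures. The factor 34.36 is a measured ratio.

18.10 s

43.816 s + 578.15 s = 621.966 s; the sum is limited to 2 decimal places (5 s.f.).
Carrying full precision, 621.966 ÷ 34.36 = 18.1014551804… s; 34.36 has 4 s.f., so the result keeps min(5, 4) = 4 s.f.
Rounded to 4 significant figures: 18.10 s.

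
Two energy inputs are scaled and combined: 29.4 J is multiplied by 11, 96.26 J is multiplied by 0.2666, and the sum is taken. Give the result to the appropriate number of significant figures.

3.5 × 10² J

29.4 × 11 = 323.4 → 3.2 × 10² J (2 s.f., last digit at the 10^1 place).
96.26 × 0.2666 = 25.662916 → 25.66 J (4 s.f., last digit at the 10^-2 place).
Sum: 349.062916 J; keep the coarser place, 10^1.
Result: 3.5 × 10² J.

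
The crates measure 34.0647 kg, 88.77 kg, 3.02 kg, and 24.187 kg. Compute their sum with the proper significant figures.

150.04 kg

34.0647 kg + 88.77 kg + 3.02 kg + 24.187 kg = 150.0417 kg.
Addition/subtraction keeps the fewest decimal places: 34.0647 → 4 decimal places, 88.77 → 2 decimal places, 3.02 → 2 decimal places, 24.187 → 3 decimal places; limit is 2.
Rounded to 2 decimal places: 150.04 kg.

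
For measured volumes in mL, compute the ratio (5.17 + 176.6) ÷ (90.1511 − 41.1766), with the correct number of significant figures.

3.712

5.17 + 176.6 = 181.77, limited to 1 d.p. → 4 s.f.; 90.1511 − 41.1766 = 48.9745, limited to 4 d.p. → 6 s.f.
Carrying full precision, 181.77 ÷ 48.9745 = 3.71152334378…; keep min(4, 6) = 4 s.f.
Rounded to 4 significant figures: 3.712.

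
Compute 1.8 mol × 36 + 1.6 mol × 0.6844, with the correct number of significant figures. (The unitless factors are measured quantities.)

1.8 × 36 = 64.8 → 65 mol (2 s.f., last digit at the 10^0 place).
1.6 × 0.6844 = 1.09504 → 1.1 mol (2 s.f., last digit at the 10^-1 place).
Sum: 65.89504 mol; keep the coarser place, 10^0.
Result: 66 mol.

66 mol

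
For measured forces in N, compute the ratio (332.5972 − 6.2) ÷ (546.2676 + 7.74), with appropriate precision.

0.5892

332.5972 − 6.2 = 326.3972, limited to 1 d.p. → 4 s.f.; 546.2676 + 7.74 = 554.0076, limited to 2 d.p. → 5 s.f.
Carrying full precision, 326.3972 ÷ 554.0076 = 0.589156538647…; keep min(4, 5) = 4 s.f.
Rounded to 4 significant figures: 0.5892.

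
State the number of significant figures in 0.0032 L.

2

0.0032: leading zeros are not significant.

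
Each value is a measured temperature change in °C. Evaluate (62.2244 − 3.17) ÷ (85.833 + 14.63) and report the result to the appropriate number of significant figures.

0.5878

62.2244 − 3.17 = 59.0544, limited to 2 d.p. → 4 s.f.; 85.833 + 14.63 = 100.463, limited to 2 d.p. → 5 s.f.
Carrying full precision, 59.0544 ÷ 100.463 = 0.58782238237…; keep min(4, 5) = 4 s.f.
Rounded to 4 significant figures: 0.5878.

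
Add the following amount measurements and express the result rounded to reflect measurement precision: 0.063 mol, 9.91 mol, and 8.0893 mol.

18.06 mol

0.063 mol + 9.91 mol + 8.0893 mol = 18.0623 mol.
Addition/subtraction keeps the fewest decimal places: 0.063 → 3 decimal places, 9.91 → 2 decimal places, 8.0893 → 4 decimal places; limit is 2.
Rounded to 2 decimal places: 18.06 mol.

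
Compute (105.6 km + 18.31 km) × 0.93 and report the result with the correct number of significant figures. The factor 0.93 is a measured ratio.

105.6 km + 18.31 km = 123.91 km; the sum is limited to 1 decimal place (4 s.f.).
Carrying full precision, 123.91 × 0.93 = 115.2363 km; 0.93 has 2 s.f., so the result keeps min(4, 2) = 2 s.f.
Rounded to 2 significant figures: 1.2 × 10^2 km.

1.2 × 10^2 km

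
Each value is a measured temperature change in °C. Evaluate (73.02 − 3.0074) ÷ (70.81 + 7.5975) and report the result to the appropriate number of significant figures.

73.02 − 3.0074 = 70.0126, limited to 2 d.p. → 4 s.f.; 70.81 + 7.5975 = 78.4075, limited to 2 d.p. → 4 s.f.
Carrying full precision, 70.0126 ÷ 78.4075 = 0.89293243631…; keep min(4, 4) = 4 s.f.
Rounded to 4 significant figures: 0.8929.

0.8929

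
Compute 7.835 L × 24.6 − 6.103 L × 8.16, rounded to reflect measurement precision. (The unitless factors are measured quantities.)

7.835 × 24.6 = 192.741 → 193 L (3 s.f., last digit at the 10^0 place).
6.103 × 8.16 = 49.80048 → 49.8 L (3 s.f., last digit at the 10^-1 place).
Difference: 142.94052 L; keep the coarser place, 10^0.
Result: 143 L.

143 L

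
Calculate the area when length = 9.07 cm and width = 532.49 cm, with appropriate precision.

area = 9.07 cm × 532.49 cm = 4829.6843 cm².
9.07 has 3 significant figures; 532.49 has 5.
Division/multiplication keeps the fewest: 3 significant figures.
Rounded: 4.83 × 10^3 cm².

4.83 × 10^3 cm²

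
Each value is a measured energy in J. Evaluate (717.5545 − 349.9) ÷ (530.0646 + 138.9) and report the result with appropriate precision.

717.5545 − 349.9 = 367.6545, limited to 1 d.p. → 4 s.f.; 530.0646 + 138.9 = 668.9646, limited to 1 d.p. → 4 s.f.
Carrying full precision, 367.6545 ÷ 668.9646 = 0.549587377269…; keep min(4, 4) = 4 s.f.
Rounded to 4 significant figures: 0.5496.

0.5496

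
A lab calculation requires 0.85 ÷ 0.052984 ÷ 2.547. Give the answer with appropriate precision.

0.85 ÷ 0.052984 ÷ 2.547 = 6.29861754682…
Multiplication/division keeps the fewest significant figures: 0.85 → 2 s.f., 0.052984 → 5 s.f., 2.547 → 4 s.f.; limit is 2.
Rounded to 2 significant figures: 6.3.

6.3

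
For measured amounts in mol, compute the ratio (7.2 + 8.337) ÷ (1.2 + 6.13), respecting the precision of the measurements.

2.1

7.2 + 8.337 = 15.537, limited to 1 d.p. → 3 s.f.; 1.2 + 6.13 = 7.33, limited to 1 d.p. → 2 s.f.
Carrying full precision, 15.537 ÷ 7.33 = 2.11964529332…; keep min(3, 2) = 2 s.f.
Rounded to 2 significant figures: 2.1.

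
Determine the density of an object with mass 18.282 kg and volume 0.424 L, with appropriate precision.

density = 18.282 kg ÷ 0.424 L = 43.1179245283… kg/L.
18.282 has 5 significant figures; 0.424 has 3.
Division/multiplication keeps the fewest: 3 significant figures.
Rounded: 43.1 kg/L.

43.1 kg/L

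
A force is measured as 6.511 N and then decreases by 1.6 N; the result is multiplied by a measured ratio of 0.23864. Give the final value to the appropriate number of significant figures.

1.2 N

6.511 N − 1.6 N = 4.911 N; the difference is limited to 1 decimal place (2 s.f.).
Carrying full precision, 4.911 × 0.23864 = 1.17196104 N; 0.23864 has 5 s.f., so the result keeps min(2, 5) = 2 s.f.
Rounded to 2 significant figures: 1.2 N.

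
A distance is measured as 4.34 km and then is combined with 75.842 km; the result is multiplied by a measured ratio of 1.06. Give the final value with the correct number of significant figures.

85.0 km

4.34 km + 75.842 km = 80.182 km; the sum is limited to 2 decimal places (4 s.f.).
Carrying full precision, 80.182 × 1.06 = 84.99292 km; 1.06 has 3 s.f., so the result keeps min(4, 3) = 3 s.f.
Rounded to 3 significant figures: 85.0 km.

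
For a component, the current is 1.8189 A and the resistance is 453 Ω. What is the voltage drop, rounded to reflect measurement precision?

voltage drop = 1.8189 A × 453 Ω = 823.9617 V.
1.8189 has 5 significant figures; 453 has 3.
Division/multiplication keeps the fewest: 3 significant figures.
Rounded: 824 V.

824 V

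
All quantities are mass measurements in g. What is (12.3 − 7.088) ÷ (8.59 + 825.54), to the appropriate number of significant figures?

12.3 − 7.088 = 5.212, limited to 1 d.p. → 2 s.f.; 8.59 + 825.54 = 834.13, limited to 2 d.p. → 5 s.f.
Carrying full precision, 5.212 ÷ 834.13 = 0.00624842650426…; keep min(2, 5) = 2 s.f.
Rounded to 2 significant figures: 0.0062.

0.0062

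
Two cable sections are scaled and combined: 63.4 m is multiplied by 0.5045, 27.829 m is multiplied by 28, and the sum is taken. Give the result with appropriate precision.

63.4 × 0.5045 = 31.9853 → 32.0 m (3 s.f., last digit at the 10^-1 place).
27.829 × 28 = 779.212 → 7.8 × 10^2 m (2 s.f., last digit at the 10^1 place).
Sum: 811.1973 m; keep the coarser place, 10^1.
Result: 8.1 × 10^2 m.

8.1 × 10^2 m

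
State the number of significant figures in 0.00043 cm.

0.00043: leading zeros are not significant.

2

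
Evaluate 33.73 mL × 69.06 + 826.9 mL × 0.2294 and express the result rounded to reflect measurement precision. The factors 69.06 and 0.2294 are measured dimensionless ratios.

33.73 × 69.06 = 2329.3938 → 2329 mL (4 s.f., last digit at the 10^0 place).
826.9 × 0.2294 = 189.69086 → 189.7 mL (4 s.f., last digit at the 10^-1 place).
Sum: 2519.08466 mL; keep the coarser place, 10^0.
Result: 2519 mL.

2519 mL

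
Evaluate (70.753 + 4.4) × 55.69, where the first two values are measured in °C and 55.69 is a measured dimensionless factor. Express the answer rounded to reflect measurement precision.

4.19 × 10³ °C

70.753 °C + 4.4 °C = 75.153 °C; the sum is limited to 1 decimal place (3 s.f.).
Carrying full precision, 75.153 × 55.69 = 4185.27057 °C; 55.69 has 4 s.f., so the result keeps min(3, 4) = 3 s.f.
Rounded to 3 significant figures: 4.19 × 10³ °C.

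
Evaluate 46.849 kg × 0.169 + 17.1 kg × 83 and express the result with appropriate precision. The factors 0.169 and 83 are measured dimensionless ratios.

1.4 × 10³ kg

46.849 × 0.169 = 7.917481 → 7.92 kg (3 s.f., last digit at the 10^-2 place).
17.1 × 83 = 1419.3 → 1.4 × 10³ kg (2 s.f., last digit at the 10^2 place).
Sum: 1427.217481 kg; keep the coarser place, 10^2.
Result: 1.4 × 10³ kg.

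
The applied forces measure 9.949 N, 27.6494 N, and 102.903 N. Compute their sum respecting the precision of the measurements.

9.949 N + 27.6494 N + 102.903 N = 140.5014 N.
Addition/subtraction keeps the fewest decimal places: 9.949 → 3 decimal places, 27.6494 → 4 decimal places, 102.903 → 3 decimal places; limit is 3.
Rounded to 3 decimal places: 140.501 N.

140.501 N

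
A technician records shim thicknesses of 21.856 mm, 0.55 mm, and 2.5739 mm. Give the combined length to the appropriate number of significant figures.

21.856 mm + 0.55 mm + 2.5739 mm = 24.9799 mm.
Addition/subtraction keeps the fewest decimal places: 21.856 → 3 decimal places, 0.55 → 2 decimal places, 2.5739 → 4 decimal places; limit is 2.
Rounded to 2 decimal places: 24.98 mm.

24.98 mm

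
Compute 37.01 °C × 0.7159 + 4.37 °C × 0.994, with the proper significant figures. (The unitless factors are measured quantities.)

30.84 °C

37.01 × 0.7159 = 26.495459 → 26.50 °C (4 s.f., last digit at the 10^-2 place).
4.37 × 0.994 = 4.34378 → 4.34 °C (3 s.f., last digit at the 10^-2 place).
Sum: 30.839239 °C; keep the coarser place, 10^-2.
Result: 30.84 °C.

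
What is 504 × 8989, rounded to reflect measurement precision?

4.53 × 10^6

504 × 8989 = 4530456
Multiplication/division keeps the fewest significant figures: 504 → 3 s.f., 8989 → 4 s.f.; limit is 3.
Rounded to 3 significant figures: 4.53 × 10^6.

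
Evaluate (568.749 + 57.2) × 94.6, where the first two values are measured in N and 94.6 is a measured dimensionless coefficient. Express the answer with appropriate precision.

568.749 N + 57.2 N = 625.949 N; the sum is limited to 1 decimal place (4 s.f.).
Carrying full precision, 625.949 × 94.6 = 59214.7754 N; 94.6 has 3 s.f., so the result keeps min(4, 3) = 3 s.f.
Rounded to 3 significant figures: 5.92 × 10^4 N.

5.92 × 10^4 N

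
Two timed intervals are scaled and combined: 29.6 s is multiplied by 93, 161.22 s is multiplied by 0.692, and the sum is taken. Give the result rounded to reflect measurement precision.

2.9 × 10³ s

29.6 × 93 = 2752.8 → 2.8 × 10³ s (2 s.f., last digit at the 10^2 place).
161.22 × 0.692 = 111.56424 → 112 s (3 s.f., last digit at the 10^0 place).
Sum: 2864.36424 s; keep the coarser place, 10^2.
Result: 2.9 × 10³ s.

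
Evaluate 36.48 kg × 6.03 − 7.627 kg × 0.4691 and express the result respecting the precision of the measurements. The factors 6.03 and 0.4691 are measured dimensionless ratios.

216 kg

36.48 × 6.03 = 219.9744 → 2.20 × 10^2 kg (3 s.f., last digit at the 10^0 place).
7.627 × 0.4691 = 3.5778257 → 3.578 kg (4 s.f., last digit at the 10^-3 place).
Difference: 216.3965743 kg; keep the coarser place, 10^0.
Result: 216 kg.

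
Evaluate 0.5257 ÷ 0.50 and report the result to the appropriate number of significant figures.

1.1

0.5257 ÷ 0.50 = 1.0514
Multiplication/division keeps the fewest significant figures: 0.5257 → 4 s.f., 0.50 → 2 s.f.; limit is 2.
Rounded to 2 significant figures: 1.1.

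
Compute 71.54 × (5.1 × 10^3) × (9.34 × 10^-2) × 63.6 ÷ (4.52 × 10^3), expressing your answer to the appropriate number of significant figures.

71.54 × (5.1 × 10^3) × (9.34 × 10^-2) × 63.6 ÷ (4.52 × 10^3) = 479.495647115…
Multiplication/division keeps the fewest significant figures: 71.54 → 4 s.f., 5.1 × 10^3 → 2 s.f., 9.34 × 10^-2 → 3 s.f., 63.6 → 3 s.f., 4.52 × 10^3 → 3 s.f.; limit is 2.
Rounded to 2 significant figures: 4.8 × 10^2.

4.8 × 10^2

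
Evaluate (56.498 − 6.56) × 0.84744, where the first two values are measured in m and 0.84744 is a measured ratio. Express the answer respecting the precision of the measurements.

42.32 m

56.498 m − 6.56 m = 49.938 m; the difference is limited to 2 decimal places (4 s.f.).
Carrying full precision, 49.938 × 0.84744 = 42.31945872 m; 0.84744 has 5 s.f., so the result keeps min(4, 5) = 4 s.f.
Rounded to 4 significant figures: 42.32 m.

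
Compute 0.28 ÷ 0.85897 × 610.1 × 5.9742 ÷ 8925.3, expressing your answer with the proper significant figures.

0.28 ÷ 0.85897 × 610.1 × 5.9742 ÷ 8925.3 = 0.133118371194…
Multiplication/division keeps the fewest significant figures: 0.28 → 2 s.f., 0.85897 → 5 s.f., 610.1 → 4 s.f., 5.9742 → 5 s.f., 8925.3 → 5 s.f.; limit is 2.
Rounded to 2 significant figures: 0.13.

0.13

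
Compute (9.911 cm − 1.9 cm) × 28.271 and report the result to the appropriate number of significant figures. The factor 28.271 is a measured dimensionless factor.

2.3 × 10^2 cm

9.911 cm − 1.9 cm = 8.011 cm; the difference is limited to 1 decimal place (2 s.f.).
Carrying full precision, 8.011 × 28.271 = 226.478981 cm; 28.271 has 5 s.f., so the result keeps min(2, 5) = 2 s.f.
Rounded to 2 significant figures: 2.3 × 10^2 cm.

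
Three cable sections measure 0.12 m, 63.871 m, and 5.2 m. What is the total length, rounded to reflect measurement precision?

69.2 m

0.12 m + 63.871 m + 5.2 m = 69.191 m.
Addition/subtraction keeps the fewest decimal places: 0.12 → 2 decimal places, 63.871 → 3 decimal places, 5.2 → 1 decimal place; limit is 1.
Rounded to 1 decimal place: 69.2 m.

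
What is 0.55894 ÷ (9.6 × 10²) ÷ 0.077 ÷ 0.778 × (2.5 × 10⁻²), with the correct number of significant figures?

0.55894 ÷ (9.6 × 10²) ÷ 0.077 ÷ 0.778 × (2.5 × 10⁻²) = 0.000242976148744…
Multiplication/division keeps the fewest significant figures: 0.55894 → 5 s.f., 9.6 × 10² → 2 s.f., 0.077 → 2 s.f., 0.778 → 3 s.f., 2.5 × 10⁻² → 2 s.f.; limit is 2.
Rounded to 2 significant figures: 2.4 × 10⁻⁴.

2.4 × 10⁻⁴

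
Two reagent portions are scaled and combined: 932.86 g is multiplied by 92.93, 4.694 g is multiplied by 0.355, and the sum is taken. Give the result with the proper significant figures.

8.669 × 10^4 g

932.86 × 92.93 = 86690.6798 → 8.669 × 10^4 g (4 s.f., last digit at the 10^1 place).
4.694 × 0.355 = 1.66637 → 1.67 g (3 s.f., last digit at the 10^-2 place).
Sum: 86692.34617 g; keep the coarser place, 10^1.
Result: 8.669 × 10^4 g.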